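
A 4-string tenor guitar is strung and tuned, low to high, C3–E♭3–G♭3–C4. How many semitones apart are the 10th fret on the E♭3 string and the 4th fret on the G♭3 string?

E♭3 at fret 10 → D♭4 (MIDI 61); G♭3 at fret 4 → B♭3 (MIDI 58).
61 − 58 = 3, so the two pitches are 3 semitones apart, with D♭4 the higher.

3 semitones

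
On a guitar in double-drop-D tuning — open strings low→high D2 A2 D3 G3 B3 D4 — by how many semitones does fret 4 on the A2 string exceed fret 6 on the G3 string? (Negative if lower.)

A2 at fret 4 → C♯3 (MIDI 49); G3 at fret 6 → C♯4 (MIDI 61).
49 − 61 = -12, so the two pitches are 12 semitones apart.

-12 semitones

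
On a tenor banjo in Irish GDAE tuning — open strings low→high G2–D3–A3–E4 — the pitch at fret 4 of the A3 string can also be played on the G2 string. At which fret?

18

A3 at fret 4 is A3 + 4 semitones = C♯4.
The open G2 string is 14 semitones below the open A3, so the same pitch on the G2 string lies at fret 4 + 14 = 18.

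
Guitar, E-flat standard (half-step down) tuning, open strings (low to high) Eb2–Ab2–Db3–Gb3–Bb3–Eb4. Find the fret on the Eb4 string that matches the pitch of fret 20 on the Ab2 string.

Ab2 at fret 20 is Ab2 + 20 semitones = E4.
The open Eb4 string is 19 semitones above the open Ab2, so the same pitch on the Eb4 string lies at fret 20 − 19 = 1.

1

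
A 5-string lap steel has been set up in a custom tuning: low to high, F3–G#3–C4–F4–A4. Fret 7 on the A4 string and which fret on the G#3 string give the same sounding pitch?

Fret 7 on A4 is MIDI 69 + 7 = 76 (E5). On the G#3 string (open MIDI 56), that pitch is 76 − 56 = fret 20.

20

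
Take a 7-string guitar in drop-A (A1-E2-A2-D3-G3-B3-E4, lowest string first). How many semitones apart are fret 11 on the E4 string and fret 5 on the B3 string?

E4 at fret 11 → D#5 (MIDI 75); B3 at fret 5 → E4 (MIDI 64).
75 − 64 = 11, so the two pitches are 11 semitones apart, with D#5 the higher.

11 semitones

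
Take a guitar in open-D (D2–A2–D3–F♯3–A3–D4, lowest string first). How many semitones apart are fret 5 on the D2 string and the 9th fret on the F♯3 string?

D2 at fret 5 → G2 (MIDI 43); F♯3 at fret 9 → D♯4 (MIDI 63).
43 − 63 = -20, so the two pitches are 20 semitones apart, with D♯4 the higher.

20 semitones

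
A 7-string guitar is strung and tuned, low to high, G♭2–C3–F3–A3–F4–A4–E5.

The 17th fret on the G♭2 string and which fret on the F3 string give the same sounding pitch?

6

G♭2 at fret 17 is G♭2 + 17 semitones = B3.
The open F3 string is 11 semitones above the open G♭2, so the same pitch on the F3 string lies at fret 17 − 11 = 6.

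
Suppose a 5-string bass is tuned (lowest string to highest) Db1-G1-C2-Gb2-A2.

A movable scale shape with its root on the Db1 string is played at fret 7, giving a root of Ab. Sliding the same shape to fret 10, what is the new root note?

Moving from fret 7 to fret 10 shifts the root by 3 semitones.
Ab up 3 semitones is B.

B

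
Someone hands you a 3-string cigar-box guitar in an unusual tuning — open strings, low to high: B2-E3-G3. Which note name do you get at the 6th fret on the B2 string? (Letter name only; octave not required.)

F

Each fret is one semitone, so B2 + 6 = F.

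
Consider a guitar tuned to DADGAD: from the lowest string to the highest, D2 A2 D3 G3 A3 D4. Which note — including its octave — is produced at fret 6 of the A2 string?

A2 is MIDI 45. Adding 6 gives 51, which is D♯3.
(Equivalently spelled E♭3.)

D♯3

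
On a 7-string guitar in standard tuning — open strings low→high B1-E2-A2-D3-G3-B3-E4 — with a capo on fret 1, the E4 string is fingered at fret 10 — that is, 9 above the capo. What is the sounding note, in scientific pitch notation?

The capo raises the open E4 by 1 semitone to F4; fretting 9 more gives E4 + 1 + 9 = E4 + 10 semitones = D5.

D5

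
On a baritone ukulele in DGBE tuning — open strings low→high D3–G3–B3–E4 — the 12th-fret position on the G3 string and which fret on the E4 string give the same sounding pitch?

Fret 12 on G3 is MIDI 55 + 12 = 67 (G4). On the E4 string (open MIDI 64), that pitch is 67 − 64 = fret 3.

3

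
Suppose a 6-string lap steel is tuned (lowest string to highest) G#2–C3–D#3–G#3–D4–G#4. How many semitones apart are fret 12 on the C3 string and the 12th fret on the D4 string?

14 semitones

C3 at fret 12 → C4 (MIDI 60); D4 at fret 12 → D5 (MIDI 74).
60 − 74 = -14, so the two pitches are 14 semitones apart, with D5 the higher.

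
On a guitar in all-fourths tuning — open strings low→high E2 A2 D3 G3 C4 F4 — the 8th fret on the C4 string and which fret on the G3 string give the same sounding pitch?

Fret 8 on C4 is MIDI 60 + 8 = 68 (G♯4). On the G3 string (open MIDI 55), that pitch is 68 − 55 = fret 13.

13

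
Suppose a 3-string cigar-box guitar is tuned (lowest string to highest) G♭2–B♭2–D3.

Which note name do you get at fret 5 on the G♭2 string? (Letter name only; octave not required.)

The open G♭2 string plus 5 semitones: Gb–G–Ab–A–Bb–B.

B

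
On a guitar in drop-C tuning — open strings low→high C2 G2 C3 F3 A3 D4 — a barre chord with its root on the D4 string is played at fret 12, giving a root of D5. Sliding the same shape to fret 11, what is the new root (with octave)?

Moving from fret 12 to fret 11 shifts the root by -1 semitone.
D5 down 1 semitone is C#5.

C#5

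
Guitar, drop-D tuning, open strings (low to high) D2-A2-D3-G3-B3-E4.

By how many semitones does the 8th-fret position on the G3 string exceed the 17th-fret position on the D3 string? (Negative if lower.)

-4 semitones

G3 at fret 8 → D#4 (MIDI 63); D3 at fret 17 → G4 (MIDI 67).
63 − 67 = -4, so the two pitches are 4 semitones apart.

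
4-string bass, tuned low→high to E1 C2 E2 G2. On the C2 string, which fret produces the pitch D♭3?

13

D♭3 is 13 semitones above the open C2 (C–Db–D–Eb–…–B–C–Db), so it sits at fret 13.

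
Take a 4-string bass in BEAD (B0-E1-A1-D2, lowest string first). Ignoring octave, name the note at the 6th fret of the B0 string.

B0 is MIDI 23. Adding 6 gives 29; 29 mod 12 = 5, i.e. F.

F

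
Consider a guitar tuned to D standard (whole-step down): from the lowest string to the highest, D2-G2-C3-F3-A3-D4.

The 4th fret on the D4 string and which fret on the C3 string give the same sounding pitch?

18

D4 at fret 4 is D4 + 4 semitones = F♯4.
The open C3 string is 14 semitones below the open D4, so the same pitch on the C3 string lies at fret 4 + 14 = 18.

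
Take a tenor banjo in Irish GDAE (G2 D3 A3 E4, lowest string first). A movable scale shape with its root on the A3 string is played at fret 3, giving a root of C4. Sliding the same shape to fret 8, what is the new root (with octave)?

Moving from fret 3 to fret 8 shifts the root by 5 semitones.
C4 up 5 semitones is F4.

F4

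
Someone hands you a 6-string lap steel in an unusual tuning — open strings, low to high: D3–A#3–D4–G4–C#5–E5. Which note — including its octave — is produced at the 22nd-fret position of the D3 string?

D3 is MIDI 50. Adding 22 gives 72, which is C5.

C5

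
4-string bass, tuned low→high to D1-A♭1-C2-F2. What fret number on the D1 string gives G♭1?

4

G♭1 is 4 semitones above the open D1 (D–Eb–E–F–Gb), so it sits at fret 4.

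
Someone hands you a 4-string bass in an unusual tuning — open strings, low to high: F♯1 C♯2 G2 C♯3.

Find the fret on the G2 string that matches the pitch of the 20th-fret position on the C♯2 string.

14

Fret 20 on C♯2 is MIDI 37 + 20 = 57 (A3). On the G2 string (open MIDI 43), that pitch is 57 − 43 = fret 14.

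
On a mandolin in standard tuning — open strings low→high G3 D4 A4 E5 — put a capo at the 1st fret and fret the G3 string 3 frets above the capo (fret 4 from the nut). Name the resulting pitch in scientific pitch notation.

The capo raises the open G3 by 1 semitone to G#3; fretting 3 more gives G3 + 1 + 3 = G3 + 4 semitones = B3.

B3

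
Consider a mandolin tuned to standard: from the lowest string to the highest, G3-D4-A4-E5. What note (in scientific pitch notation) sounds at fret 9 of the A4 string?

F#5

Each fret is one semitone, so A4 + 9 = F#5.
(Equivalently spelled Gb5.)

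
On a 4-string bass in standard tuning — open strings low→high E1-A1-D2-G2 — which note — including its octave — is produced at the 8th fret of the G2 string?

The open G2 string plus 8 semitones: G–G#–A–A#–B–C–C#–D–D#.
The walk passes from B into C once, so the octave number goes from 2 to 3.
(Equivalently spelled Eb3.)

D#3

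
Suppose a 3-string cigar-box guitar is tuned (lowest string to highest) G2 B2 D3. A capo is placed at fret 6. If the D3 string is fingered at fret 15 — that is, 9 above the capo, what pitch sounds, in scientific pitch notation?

The capo raises the open D3 by 6 semitones to A♭3; fretting 9 more gives D3 + 6 + 9 = D3 + 15 semitones = F4.

F4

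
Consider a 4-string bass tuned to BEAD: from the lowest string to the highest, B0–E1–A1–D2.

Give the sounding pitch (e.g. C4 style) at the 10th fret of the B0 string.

A1

B0 is MIDI 23. Adding 10 gives 33, which is A1.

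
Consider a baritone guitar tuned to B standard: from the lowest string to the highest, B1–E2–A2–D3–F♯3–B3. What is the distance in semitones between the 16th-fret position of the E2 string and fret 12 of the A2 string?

1 semitone

E2 at fret 16 → G♯3 (MIDI 56); A2 at fret 12 → A3 (MIDI 57).
56 − 57 = -1, so the two pitches are 1 semitone apart, with A3 the higher.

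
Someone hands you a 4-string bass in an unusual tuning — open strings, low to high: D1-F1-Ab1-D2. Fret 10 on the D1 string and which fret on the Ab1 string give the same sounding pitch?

D1 at fret 10 is D1 + 10 semitones = C2.
The open Ab1 string is 6 semitones above the open D1, so the same pitch on the Ab1 string lies at fret 10 − 6 = 4.

4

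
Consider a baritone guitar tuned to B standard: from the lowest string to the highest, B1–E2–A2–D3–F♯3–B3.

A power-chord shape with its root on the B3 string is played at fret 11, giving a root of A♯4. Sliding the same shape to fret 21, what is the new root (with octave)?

G♯5

Moving from fret 11 to fret 21 shifts the root by 10 semitones.
A♯4 up 10 semitones is G♯5.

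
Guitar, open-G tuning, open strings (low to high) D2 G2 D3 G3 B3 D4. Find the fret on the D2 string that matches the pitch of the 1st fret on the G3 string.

G3 at fret 1 is G3 + 1 semitone = G#3.
The open D2 string is 17 semitones below the open G3, so the same pitch on the D2 string lies at fret 1 + 17 = 18.

18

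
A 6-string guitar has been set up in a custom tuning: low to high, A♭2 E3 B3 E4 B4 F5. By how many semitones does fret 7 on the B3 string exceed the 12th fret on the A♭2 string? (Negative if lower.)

10 semitones

B3 at fret 7 → G♭4 (MIDI 66); A♭2 at fret 12 → A♭3 (MIDI 56).
66 − 56 = 10, so the two pitches are 10 semitones apart.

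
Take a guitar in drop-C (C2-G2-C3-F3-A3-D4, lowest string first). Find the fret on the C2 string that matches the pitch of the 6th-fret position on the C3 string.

18

Fret 6 on C3 is MIDI 48 + 6 = 54 (F♯3). On the C2 string (open MIDI 36), that pitch is 54 − 36 = fret 18.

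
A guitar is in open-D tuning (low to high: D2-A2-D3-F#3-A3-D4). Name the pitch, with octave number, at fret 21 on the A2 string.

The open A2 string plus 21 semitones: A–A#–B–C–…–E–F–F#.
The walk passes from B into C 2 times, so the octave number goes from 2 to 4.

F#4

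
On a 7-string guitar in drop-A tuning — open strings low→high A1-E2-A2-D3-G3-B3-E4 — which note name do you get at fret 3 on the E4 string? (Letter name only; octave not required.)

The open E4 string plus 3 semitones: E–F–F#–G.

G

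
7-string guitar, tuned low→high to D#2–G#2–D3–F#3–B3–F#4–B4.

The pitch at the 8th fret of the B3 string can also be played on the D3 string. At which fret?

17

Fret 8 on B3 is MIDI 59 + 8 = 67 (G4). On the D3 string (open MIDI 50), that pitch is 67 − 50 = fret 17.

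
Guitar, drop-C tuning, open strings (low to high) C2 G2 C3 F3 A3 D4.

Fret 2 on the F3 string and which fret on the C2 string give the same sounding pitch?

F3 at fret 2 is F3 + 2 semitones = G3.
The open C2 string is 17 semitones below the open F3, so the same pitch on the C2 string lies at fret 2 + 17 = 19.

19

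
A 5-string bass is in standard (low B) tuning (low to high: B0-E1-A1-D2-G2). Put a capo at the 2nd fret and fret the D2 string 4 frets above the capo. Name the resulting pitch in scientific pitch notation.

The capo raises the open D2 by 2 semitones to E2; fretting 4 more gives D2 + 2 + 4 = D2 + 6 semitones = G#2.

G#2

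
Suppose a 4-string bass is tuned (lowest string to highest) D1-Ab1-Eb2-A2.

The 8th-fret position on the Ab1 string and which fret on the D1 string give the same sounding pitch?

Fret 8 on Ab1 is MIDI 32 + 8 = 40 (E2). On the D1 string (open MIDI 26), that pitch is 40 − 26 = fret 14.

14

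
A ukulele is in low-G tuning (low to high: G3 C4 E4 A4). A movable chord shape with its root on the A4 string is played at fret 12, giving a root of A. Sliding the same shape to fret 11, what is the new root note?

Moving from fret 12 to fret 11 shifts the root by -1 semitone.
A down 1 semitone is G♯.

G♯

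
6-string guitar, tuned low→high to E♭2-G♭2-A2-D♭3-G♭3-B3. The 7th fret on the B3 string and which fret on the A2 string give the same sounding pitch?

21

B3 at fret 7 is B3 + 7 semitones = G♭4.
The open A2 string is 14 semitones below the open B3, so the same pitch on the A2 string lies at fret 7 + 14 = 21.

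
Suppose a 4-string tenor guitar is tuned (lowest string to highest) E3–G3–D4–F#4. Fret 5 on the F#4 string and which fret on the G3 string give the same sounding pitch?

16

F#4 at fret 5 is F#4 + 5 semitones = B4.
The open G3 string is 11 semitones below the open F#4, so the same pitch on the G3 string lies at fret 5 + 11 = 16.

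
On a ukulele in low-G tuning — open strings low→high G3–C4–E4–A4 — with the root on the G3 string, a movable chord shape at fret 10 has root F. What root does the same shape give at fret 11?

F#

Moving from fret 10 to fret 11 shifts the root by 1 semitone.
F up 1 semitone is F#.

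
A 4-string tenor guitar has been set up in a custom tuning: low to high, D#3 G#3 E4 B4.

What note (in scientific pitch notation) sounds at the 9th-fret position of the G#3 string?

G#3 is MIDI 56. Adding 9 gives 65, which is F4.

F4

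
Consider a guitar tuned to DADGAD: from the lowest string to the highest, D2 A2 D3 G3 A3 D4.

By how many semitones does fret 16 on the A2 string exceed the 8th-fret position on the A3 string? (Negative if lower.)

A2 at fret 16 → C#4 (MIDI 61); A3 at fret 8 → F4 (MIDI 65).
61 − 65 = -4, so the two pitches are 4 semitones apart.

-4 semitones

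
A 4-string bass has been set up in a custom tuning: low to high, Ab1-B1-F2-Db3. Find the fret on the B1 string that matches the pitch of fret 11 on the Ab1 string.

8

Ab1 at fret 11 is Ab1 + 11 semitones = G2.
The open B1 string is 3 semitones above the open Ab1, so the same pitch on the B1 string lies at fret 11 − 3 = 8.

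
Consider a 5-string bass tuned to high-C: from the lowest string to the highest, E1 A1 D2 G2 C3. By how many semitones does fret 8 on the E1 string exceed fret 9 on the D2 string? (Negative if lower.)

E1 at fret 8 → C2 (MIDI 36); D2 at fret 9 → B2 (MIDI 47).
36 − 47 = -11, so the two pitches are 11 semitones apart.

-11 semitones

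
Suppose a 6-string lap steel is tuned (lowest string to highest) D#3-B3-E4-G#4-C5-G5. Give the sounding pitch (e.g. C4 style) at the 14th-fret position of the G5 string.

G5 is MIDI 79. Adding 14 gives 93, which is A6.

A6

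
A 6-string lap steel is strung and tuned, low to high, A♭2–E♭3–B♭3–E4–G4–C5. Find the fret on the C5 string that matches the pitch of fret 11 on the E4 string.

3

E4 at fret 11 is E4 + 11 semitones = E♭5.
The open C5 string is 8 semitones above the open E4, so the same pitch on the C5 string lies at fret 11 − 8 = 3.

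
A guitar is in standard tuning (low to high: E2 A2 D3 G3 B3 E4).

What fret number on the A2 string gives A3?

A3 is 12 semitones above the open A2 (A–A#–B–C–…–G–G#–A), so it sits at fret 12.

12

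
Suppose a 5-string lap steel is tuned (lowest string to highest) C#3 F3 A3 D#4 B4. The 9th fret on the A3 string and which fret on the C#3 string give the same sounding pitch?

17

A3 at fret 9 is A3 + 9 semitones = F#4.
The open C#3 string is 8 semitones below the open A3, so the same pitch on the C#3 string lies at fret 9 + 8 = 17.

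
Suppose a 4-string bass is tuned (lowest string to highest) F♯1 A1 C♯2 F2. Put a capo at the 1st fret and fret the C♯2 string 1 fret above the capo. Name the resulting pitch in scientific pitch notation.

D♯2

The capo raises the open C♯2 by 1 semitone to D2; fretting 1 more gives C♯2 + 1 + 1 = C♯2 + 2 semitones = D♯2.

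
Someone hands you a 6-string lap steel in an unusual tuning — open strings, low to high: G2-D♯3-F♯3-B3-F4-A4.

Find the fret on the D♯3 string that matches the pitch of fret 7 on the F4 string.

F4 at fret 7 is F4 + 7 semitones = C5.
The open D♯3 string is 14 semitones below the open F4, so the same pitch on the D♯3 string lies at fret 7 + 14 = 21.

21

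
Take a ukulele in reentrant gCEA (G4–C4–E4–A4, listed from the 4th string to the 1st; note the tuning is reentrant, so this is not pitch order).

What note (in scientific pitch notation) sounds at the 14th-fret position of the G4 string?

Each fret is one semitone, so G4 + 14 = A5.

A5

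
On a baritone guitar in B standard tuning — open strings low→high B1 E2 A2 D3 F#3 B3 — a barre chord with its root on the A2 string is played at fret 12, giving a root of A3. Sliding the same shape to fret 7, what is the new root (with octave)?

E3

Moving from fret 12 to fret 7 shifts the root by -5 semitones.
A3 down 5 semitones is E3.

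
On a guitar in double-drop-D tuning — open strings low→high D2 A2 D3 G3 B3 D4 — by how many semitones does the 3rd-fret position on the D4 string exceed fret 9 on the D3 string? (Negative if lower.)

D4 at fret 3 → F4 (MIDI 65); D3 at fret 9 → B3 (MIDI 59).
65 − 59 = 6, so the two pitches are 6 semitones apart.

6 semitones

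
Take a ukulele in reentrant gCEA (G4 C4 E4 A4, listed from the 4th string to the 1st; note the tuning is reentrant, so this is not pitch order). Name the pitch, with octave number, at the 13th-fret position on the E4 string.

F5

The open E4 string plus 13 semitones: E–F–F#–G–…–D#–E–F.
The walk passes from B into C once, so the octave number goes from 4 to 5.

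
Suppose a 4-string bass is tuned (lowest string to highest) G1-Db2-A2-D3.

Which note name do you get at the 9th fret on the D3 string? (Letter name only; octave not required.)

D3 is MIDI 50. Adding 9 gives 59; 59 mod 12 = 11, i.e. B.

B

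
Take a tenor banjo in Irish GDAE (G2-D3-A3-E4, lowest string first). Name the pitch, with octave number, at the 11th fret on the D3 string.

C#4

The open D3 string plus 11 semitones: D–D#–E–F–…–B–C–C#.
The walk passes from B into C once, so the octave number goes from 3 to 4.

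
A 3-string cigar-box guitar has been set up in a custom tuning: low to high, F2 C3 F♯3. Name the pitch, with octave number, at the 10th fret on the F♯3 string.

The open F♯3 string plus 10 semitones: F#–G–G#–A–…–D–D#–E.
The walk passes from B into C once, so the octave number goes from 3 to 4.

E4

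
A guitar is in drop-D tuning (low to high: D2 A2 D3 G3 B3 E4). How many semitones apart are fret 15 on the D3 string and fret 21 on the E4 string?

20 semitones

D3 at fret 15 → F4 (MIDI 65); E4 at fret 21 → C#6 (MIDI 85).
65 − 85 = -20, so the two pitches are 20 semitones apart, with C#6 the higher.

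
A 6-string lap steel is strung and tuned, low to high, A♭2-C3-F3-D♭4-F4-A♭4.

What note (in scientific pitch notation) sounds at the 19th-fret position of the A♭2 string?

A♭2 is MIDI 44. Adding 19 gives 63, which is E♭4.
(Equivalently spelled D♯4.)

E♭4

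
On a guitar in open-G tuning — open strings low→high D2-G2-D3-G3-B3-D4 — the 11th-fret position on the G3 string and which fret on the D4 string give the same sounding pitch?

G3 at fret 11 is G3 + 11 semitones = F♯4.
The open D4 string is 7 semitones above the open G3, so the same pitch on the D4 string lies at fret 11 − 7 = 4.

4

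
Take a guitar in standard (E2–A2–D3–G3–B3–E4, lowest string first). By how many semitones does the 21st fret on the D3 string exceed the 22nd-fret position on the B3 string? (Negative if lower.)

D3 at fret 21 → B4 (MIDI 71); B3 at fret 22 → A5 (MIDI 81).
71 − 81 = -10, so the two pitches are 10 semitones apart.

-10 semitones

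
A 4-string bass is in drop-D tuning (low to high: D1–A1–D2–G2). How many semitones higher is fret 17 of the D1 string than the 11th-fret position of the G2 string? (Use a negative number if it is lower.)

D1 at fret 17 → G2 (MIDI 43); G2 at fret 11 → F♯3 (MIDI 54).
43 − 54 = -11, so the two pitches are 11 semitones apart.

-11 semitones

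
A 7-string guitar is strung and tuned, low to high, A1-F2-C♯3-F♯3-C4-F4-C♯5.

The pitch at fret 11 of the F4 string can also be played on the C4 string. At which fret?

16

Fret 11 on F4 is MIDI 65 + 11 = 76 (E5). On the C4 string (open MIDI 60), that pitch is 76 − 60 = fret 16.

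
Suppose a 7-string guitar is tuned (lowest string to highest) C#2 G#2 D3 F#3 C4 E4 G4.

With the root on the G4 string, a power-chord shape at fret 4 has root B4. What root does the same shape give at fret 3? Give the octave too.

Moving from fret 4 to fret 3 shifts the root by -1 semitone.
B4 down 1 semitone is A#4.

A#4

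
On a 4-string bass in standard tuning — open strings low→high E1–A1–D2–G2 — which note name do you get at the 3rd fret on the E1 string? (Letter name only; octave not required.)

The open E1 string plus 3 semitones: E–F–F#–G.

G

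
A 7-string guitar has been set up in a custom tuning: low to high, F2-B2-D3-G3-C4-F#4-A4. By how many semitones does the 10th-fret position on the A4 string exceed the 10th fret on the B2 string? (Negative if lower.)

A4 at fret 10 → G5 (MIDI 79); B2 at fret 10 → A3 (MIDI 57).
79 − 57 = 22, so the two pitches are 22 semitones apart.

22 semitones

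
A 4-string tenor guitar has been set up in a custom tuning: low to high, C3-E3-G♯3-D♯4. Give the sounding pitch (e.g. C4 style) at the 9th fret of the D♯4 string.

D♯4 is MIDI 63. Adding 9 gives 72, which is C5.

C5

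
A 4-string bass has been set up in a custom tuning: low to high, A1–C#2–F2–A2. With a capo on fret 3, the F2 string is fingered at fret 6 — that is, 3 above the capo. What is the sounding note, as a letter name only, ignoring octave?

The capo raises the open F2 by 3 semitones to G#2; fretting 3 more gives F2 + 3 + 3 = F2 + 6 semitones, landing on B.

B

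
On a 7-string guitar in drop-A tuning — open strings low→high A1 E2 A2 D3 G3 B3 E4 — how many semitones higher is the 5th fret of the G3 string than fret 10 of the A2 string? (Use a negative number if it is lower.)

G3 at fret 5 → C4 (MIDI 60); A2 at fret 10 → G3 (MIDI 55).
60 − 55 = 5, so the two pitches are 5 semitones apart.

5 semitones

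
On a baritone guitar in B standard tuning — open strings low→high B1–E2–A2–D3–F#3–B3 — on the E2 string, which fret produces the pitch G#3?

16

G#3 is 16 semitones above the open E2 (E–F–F#–G–…–F#–G–G#), so it sits at fret 16.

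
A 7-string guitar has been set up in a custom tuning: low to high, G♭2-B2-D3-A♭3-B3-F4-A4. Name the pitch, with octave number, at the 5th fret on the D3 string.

Each fret is one semitone, so D3 + 5 = G3.

G3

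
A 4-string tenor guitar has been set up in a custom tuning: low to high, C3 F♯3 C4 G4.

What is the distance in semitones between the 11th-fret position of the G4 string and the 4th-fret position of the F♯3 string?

G4 at fret 11 → F♯5 (MIDI 78); F♯3 at fret 4 → A♯3 (MIDI 58).
78 − 58 = 20, so the two pitches are 20 semitones apart, with F♯5 the higher.

20 semitones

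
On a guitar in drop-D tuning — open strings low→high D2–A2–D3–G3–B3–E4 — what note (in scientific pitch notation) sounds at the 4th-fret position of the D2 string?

F#2

Each fret is one semitone, so D2 + 4 = F#2.
(Equivalently spelled Gb2.)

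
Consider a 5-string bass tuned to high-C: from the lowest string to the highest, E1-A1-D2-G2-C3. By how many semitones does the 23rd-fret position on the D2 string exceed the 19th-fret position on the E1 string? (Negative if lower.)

14 semitones

D2 at fret 23 → C#4 (MIDI 61); E1 at fret 19 → B2 (MIDI 47).
61 − 47 = 14, so the two pitches are 14 semitones apart.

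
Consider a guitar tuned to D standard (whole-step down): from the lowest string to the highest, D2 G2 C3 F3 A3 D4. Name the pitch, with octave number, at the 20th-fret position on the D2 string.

The open D2 string plus 20 semitones: D–D#–E–F–…–G#–A–A#.
The walk passes from B into C once, so the octave number goes from 2 to 3.
(Equivalently spelled Bb3.)

A#3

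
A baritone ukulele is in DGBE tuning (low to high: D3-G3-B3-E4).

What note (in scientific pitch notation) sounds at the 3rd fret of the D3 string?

F3

Each fret is one semitone, so D3 + 3 = F3.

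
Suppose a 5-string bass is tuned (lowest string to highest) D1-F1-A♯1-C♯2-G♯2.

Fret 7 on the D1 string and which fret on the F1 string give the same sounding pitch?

4

D1 at fret 7 is D1 + 7 semitones = A1.
The open F1 string is 3 semitones above the open D1, so the same pitch on the F1 string lies at fret 7 − 3 = 4.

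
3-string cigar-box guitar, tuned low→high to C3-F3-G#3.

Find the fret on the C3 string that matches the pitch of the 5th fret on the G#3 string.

13

G#3 at fret 5 is G#3 + 5 semitones = C#4.
The open C3 string is 8 semitones below the open G#3, so the same pitch on the C3 string lies at fret 5 + 8 = 13.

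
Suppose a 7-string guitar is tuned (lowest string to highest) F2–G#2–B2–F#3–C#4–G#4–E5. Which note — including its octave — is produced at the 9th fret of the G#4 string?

G#4 is MIDI 68. Adding 9 gives 77, which is F5.

F5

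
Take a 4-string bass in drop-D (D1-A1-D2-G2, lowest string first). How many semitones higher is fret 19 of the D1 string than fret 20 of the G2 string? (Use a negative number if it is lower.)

-18 semitones

D1 at fret 19 → A2 (MIDI 45); G2 at fret 20 → D♯4 (MIDI 63).
45 − 63 = -18, so the two pitches are 18 semitones apart.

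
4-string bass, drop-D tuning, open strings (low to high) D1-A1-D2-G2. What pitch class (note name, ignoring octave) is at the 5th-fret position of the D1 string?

G

The open D1 string plus 5 semitones: D–D#–E–F–F#–G.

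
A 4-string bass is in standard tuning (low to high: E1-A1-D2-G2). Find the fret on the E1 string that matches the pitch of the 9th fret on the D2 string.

Fret 9 on D2 is MIDI 38 + 9 = 47 (B2). On the E1 string (open MIDI 28), that pitch is 47 − 28 = fret 19.

19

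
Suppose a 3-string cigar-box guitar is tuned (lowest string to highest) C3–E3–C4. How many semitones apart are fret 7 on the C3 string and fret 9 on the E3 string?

6 semitones

C3 at fret 7 → G3 (MIDI 55); E3 at fret 9 → D♭4 (MIDI 61).
55 − 61 = -6, so the two pitches are 6 semitones apart, with D♭4 the higher.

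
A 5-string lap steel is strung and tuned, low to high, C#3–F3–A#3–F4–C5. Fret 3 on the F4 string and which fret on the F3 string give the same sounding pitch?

F4 at fret 3 is F4 + 3 semitones = G#4.
The open F3 string is 12 semitones below the open F4, so the same pitch on the F3 string lies at fret 3 + 12 = 15.

15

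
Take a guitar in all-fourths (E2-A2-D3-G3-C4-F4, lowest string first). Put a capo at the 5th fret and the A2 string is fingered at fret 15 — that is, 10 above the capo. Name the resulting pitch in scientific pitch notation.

C4

The capo raises the open A2 by 5 semitones to D3; fretting 10 more gives A2 + 5 + 10 = A2 + 15 semitones = C4.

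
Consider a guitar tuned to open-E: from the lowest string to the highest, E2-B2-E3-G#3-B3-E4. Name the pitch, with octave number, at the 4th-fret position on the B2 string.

The open B2 string plus 4 semitones: B–C–C#–D–D#.
The walk passes from B into C once, so the octave number goes from 2 to 3.
(Equivalently spelled Eb3.)

D#3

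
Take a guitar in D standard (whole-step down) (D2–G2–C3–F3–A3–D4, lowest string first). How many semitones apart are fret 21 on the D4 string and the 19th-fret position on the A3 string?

7 semitones

D4 at fret 21 → B5 (MIDI 83); A3 at fret 19 → E5 (MIDI 76).
83 − 76 = 7, so the two pitches are 7 semitones apart, with B5 the higher.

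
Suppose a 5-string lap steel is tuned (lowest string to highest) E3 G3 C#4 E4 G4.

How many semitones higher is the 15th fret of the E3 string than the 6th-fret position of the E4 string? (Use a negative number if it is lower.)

E3 at fret 15 → G4 (MIDI 67); E4 at fret 6 → A#4 (MIDI 70).
67 − 70 = -3, so the two pitches are 3 semitones apart.

-3 semitones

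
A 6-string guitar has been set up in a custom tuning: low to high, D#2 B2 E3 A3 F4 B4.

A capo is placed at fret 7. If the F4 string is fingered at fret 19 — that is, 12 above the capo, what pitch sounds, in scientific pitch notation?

C6

The capo raises the open F4 by 7 semitones to C5; fretting 12 more gives F4 + 7 + 12 = F4 + 19 semitones = C6.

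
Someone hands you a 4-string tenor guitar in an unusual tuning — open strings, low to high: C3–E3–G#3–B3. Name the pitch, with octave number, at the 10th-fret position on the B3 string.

A4

Each fret is one semitone, so B3 + 10 = A4.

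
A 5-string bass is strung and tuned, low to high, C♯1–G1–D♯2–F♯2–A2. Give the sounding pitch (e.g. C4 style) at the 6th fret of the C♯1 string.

Each fret is one semitone, so C♯1 + 6 = G1.

G1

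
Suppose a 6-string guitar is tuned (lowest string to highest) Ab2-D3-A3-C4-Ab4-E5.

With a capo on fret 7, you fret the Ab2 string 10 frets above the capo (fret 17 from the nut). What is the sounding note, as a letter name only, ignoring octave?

Db

The capo raises the open Ab2 by 7 semitones to Eb3; fretting 10 more gives Ab2 + 7 + 10 = Ab2 + 17 semitones, landing on Db.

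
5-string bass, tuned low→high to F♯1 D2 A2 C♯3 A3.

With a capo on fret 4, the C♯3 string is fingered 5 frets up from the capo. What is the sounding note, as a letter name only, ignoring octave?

A♯

The capo raises the open C♯3 by 4 semitones to F3; fretting 5 more gives C♯3 + 4 + 5 = C♯3 + 9 semitones, landing on A♯.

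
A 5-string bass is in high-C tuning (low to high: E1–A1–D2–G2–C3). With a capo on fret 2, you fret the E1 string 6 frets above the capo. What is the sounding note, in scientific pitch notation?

The capo raises the open E1 by 2 semitones to F#1; fretting 6 more gives E1 + 2 + 6 = E1 + 8 semitones = C2.

C2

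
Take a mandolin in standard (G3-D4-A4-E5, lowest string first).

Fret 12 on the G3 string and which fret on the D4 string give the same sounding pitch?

G3 at fret 12 is G3 + 12 semitones = G4.
The open D4 string is 7 semitones above the open G3, so the same pitch on the D4 string lies at fret 12 − 7 = 5.

5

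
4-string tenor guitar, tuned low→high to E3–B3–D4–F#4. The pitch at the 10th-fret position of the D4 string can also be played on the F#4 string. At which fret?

6

D4 at fret 10 is D4 + 10 semitones = C5.
The open F#4 string is 4 semitones above the open D4, so the same pitch on the F#4 string lies at fret 10 − 4 = 6.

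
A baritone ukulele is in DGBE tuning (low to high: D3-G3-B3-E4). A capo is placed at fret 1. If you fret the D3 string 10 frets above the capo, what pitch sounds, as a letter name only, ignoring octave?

C#

The capo raises the open D3 by 1 semitone to D#3; fretting 10 more gives D3 + 1 + 10 = D3 + 11 semitones, landing on C#.
(Also written Db.)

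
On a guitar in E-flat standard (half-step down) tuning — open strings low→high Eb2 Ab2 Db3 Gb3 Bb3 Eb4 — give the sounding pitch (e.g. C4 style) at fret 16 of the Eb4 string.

Eb4 is MIDI 63. Adding 16 gives 79, which is G5.

G5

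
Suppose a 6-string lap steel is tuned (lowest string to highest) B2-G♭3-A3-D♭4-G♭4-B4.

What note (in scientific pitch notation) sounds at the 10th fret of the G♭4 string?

E5

G♭4 is MIDI 66. Adding 10 gives 76, which is E5.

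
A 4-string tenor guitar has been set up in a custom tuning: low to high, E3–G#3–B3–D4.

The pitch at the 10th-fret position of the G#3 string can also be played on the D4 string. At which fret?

4

Fret 10 on G#3 is MIDI 56 + 10 = 66 (F#4). On the D4 string (open MIDI 62), that pitch is 66 − 62 = fret 4.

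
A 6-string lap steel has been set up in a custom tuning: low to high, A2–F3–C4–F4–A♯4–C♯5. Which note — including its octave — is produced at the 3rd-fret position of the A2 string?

C3

Each fret is one semitone, so A2 + 3 = C3.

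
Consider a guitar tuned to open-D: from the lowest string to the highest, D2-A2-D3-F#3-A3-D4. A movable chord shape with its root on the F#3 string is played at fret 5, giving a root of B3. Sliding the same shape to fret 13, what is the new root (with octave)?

Moving from fret 5 to fret 13 shifts the root by 8 semitones.
B3 up 8 semitones is G4.

G4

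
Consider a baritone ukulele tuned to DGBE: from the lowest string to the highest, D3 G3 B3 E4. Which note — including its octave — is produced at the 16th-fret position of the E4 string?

G#5

The open E4 string plus 16 semitones: E–F–F#–G–…–F#–G–G#.
The walk passes from B into C once, so the octave number goes from 4 to 5.
(Equivalently spelled Ab5.)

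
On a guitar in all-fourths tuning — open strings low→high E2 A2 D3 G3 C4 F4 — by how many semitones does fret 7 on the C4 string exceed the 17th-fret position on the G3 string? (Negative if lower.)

-5 semitones

C4 at fret 7 → G4 (MIDI 67); G3 at fret 17 → C5 (MIDI 72).
67 − 72 = -5, so the two pitches are 5 semitones apart.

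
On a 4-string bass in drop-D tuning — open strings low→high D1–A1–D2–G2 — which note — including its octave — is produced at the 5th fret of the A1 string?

A1 is MIDI 33. Adding 5 gives 38, which is D2.

D2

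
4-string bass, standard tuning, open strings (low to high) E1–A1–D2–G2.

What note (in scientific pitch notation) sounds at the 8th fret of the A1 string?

F2

The open A1 string plus 8 semitones: A–A#–B–C–C#–D–D#–E–F.
The walk passes from B into C once, so the octave number goes from 1 to 2.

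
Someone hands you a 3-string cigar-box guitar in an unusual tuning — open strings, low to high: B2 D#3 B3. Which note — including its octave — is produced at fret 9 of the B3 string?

G#4

The open B3 string plus 9 semitones: B–C–C#–D–D#–E–F–F#–G–G#.
The walk passes from B into C once, so the octave number goes from 3 to 4.
(Equivalently spelled Ab4.)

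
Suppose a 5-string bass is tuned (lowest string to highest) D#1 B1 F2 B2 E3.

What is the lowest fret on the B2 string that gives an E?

5

From B2, count semitones up the chromatic scale until reaching E: B–C–C#–D–D#–E — 5 steps.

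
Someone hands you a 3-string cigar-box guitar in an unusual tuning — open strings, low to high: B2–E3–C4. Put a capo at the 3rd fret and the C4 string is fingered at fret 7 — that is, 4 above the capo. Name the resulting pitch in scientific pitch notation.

The capo raises the open C4 by 3 semitones to D#4; fretting 4 more gives C4 + 3 + 4 = C4 + 7 semitones = G4.

G4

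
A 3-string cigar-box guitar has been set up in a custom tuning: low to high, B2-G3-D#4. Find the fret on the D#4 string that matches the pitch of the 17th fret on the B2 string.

1

B2 at fret 17 is B2 + 17 semitones = E4.
The open D#4 string is 16 semitones above the open B2, so the same pitch on the D#4 string lies at fret 17 − 16 = 1.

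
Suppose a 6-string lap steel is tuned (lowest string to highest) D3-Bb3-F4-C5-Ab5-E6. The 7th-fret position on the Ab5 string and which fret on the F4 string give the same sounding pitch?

Ab5 at fret 7 is Ab5 + 7 semitones = Eb6.
The open F4 string is 15 semitones below the open Ab5, so the same pitch on the F4 string lies at fret 7 + 15 = 22.

22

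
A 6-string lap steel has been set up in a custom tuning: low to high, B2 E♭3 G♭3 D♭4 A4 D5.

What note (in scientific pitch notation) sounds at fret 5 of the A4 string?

Each fret is one semitone, so A4 + 5 = D5.

D5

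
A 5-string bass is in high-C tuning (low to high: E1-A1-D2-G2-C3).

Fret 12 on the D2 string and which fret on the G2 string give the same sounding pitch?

D2 at fret 12 is D2 + 12 semitones = D3.
The open G2 string is 5 semitones above the open D2, so the same pitch on the G2 string lies at fret 12 − 5 = 7.

7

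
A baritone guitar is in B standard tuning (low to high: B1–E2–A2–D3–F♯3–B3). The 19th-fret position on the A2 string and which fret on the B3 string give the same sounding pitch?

5

A2 at fret 19 is A2 + 19 semitones = E4.
The open B3 string is 14 semitones above the open A2, so the same pitch on the B3 string lies at fret 19 − 14 = 5.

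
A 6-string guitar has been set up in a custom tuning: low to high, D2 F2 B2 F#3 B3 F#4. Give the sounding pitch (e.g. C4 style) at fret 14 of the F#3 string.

F#3 is MIDI 54. Adding 14 gives 68, which is G#4.

G#4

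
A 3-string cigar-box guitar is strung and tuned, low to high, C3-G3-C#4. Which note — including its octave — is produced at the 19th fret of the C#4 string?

G#5

C#4 is MIDI 61. Adding 19 gives 80, which is G#5.
(Equivalently spelled Ab5.)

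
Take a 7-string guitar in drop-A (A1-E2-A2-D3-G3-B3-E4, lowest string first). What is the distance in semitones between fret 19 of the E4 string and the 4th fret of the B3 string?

E4 at fret 19 → B5 (MIDI 83); B3 at fret 4 → D#4 (MIDI 63).
83 − 63 = 20, so the two pitches are 20 semitones apart, with B5 the higher.

20 semitones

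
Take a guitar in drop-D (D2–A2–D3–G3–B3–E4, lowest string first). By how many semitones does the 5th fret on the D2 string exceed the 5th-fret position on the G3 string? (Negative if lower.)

D2 at fret 5 → G2 (MIDI 43); G3 at fret 5 → C4 (MIDI 60).
43 − 60 = -17, so the two pitches are 17 semitones apart.

-17 semitones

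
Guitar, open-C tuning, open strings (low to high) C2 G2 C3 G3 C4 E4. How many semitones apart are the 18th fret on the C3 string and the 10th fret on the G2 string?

C3 at fret 18 → F#4 (MIDI 66); G2 at fret 10 → F3 (MIDI 53).
66 − 53 = 13, so the two pitches are 13 semitones apart, with F#4 the higher.

13 semitones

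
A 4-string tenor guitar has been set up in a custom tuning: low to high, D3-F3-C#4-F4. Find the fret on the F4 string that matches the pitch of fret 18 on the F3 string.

F3 at fret 18 is F3 + 18 semitones = B4.
The open F4 string is 12 semitones above the open F3, so the same pitch on the F4 string lies at fret 18 − 12 = 6.

6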